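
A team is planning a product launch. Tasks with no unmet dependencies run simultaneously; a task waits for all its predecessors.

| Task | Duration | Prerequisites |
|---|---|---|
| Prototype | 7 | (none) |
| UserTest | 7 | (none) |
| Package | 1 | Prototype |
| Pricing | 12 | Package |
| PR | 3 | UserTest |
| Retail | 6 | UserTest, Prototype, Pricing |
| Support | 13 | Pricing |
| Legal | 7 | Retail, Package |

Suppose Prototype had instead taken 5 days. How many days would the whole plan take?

Critical path before the change: Prototype→Package→Pricing→Retail→Legal = 7+1+12+6+7 = 33 giving 33 days.
Since Prototype is critical, the -2 change carries straight to that chain (now 31 days).
No other chain overtakes it, so the finish is 31 days.

31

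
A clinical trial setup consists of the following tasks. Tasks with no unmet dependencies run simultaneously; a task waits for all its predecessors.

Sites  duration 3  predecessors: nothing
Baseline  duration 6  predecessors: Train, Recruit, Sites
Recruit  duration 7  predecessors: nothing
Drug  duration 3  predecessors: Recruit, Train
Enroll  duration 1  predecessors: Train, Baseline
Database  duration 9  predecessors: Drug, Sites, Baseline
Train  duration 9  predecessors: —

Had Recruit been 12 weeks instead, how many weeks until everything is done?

Actual critical path: Train→Baseline→Database = 9+6+9 = 24 ⇒ 24 weeks.
Recruit is off the critical path — its longest chain is 22 weeks, giving 2 of slack.
New critical path: Recruit→Baseline→Database = 12+6+9 = 27 ⇒ 27 weeks.

27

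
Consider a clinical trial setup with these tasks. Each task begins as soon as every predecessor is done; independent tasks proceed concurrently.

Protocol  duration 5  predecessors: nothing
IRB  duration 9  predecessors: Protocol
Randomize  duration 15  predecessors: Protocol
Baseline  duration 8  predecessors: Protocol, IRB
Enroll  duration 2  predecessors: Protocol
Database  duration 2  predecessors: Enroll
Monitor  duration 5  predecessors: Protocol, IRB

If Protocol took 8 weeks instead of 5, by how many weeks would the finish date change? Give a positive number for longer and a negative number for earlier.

Baseline: Protocol→IRB→Baseline = 5+9+8 = 22 → 22 weeks.
Since Protocol is critical, the +3 change carries straight to that chain (now 25 weeks).
The critical path is still Protocol→IRB→Baseline; finish is now 25 weeks.
Change in finish: 25 − 22 = +3 weeks.

3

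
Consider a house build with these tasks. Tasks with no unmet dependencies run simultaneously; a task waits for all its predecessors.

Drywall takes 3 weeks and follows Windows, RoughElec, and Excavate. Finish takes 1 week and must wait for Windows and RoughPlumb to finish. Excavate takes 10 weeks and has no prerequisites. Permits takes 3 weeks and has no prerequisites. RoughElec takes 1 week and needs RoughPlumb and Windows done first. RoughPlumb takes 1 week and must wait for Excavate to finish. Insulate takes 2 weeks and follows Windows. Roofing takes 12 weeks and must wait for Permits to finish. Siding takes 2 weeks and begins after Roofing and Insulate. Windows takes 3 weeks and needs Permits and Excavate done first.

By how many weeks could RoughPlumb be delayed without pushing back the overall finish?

Permits→Roofing→Siding = 3+12+2 = 17 sets the makespan at 17 weeks.
The longest chain containing RoughPlumb totals 15 weeks.
So RoughPlumb can slip 13 − 11 = 2 weeks.

2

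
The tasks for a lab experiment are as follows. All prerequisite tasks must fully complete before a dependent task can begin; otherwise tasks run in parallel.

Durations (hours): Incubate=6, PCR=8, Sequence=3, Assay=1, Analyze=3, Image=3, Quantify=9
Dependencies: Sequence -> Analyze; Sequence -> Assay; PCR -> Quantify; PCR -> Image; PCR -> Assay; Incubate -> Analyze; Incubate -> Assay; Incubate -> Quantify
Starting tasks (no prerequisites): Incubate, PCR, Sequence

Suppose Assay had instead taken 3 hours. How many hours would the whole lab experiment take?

17

Baseline: PCR→Quantify = 8+9 = 17 → 17 hours.
Assay is off the critical path — its longest chain is 9 hours, giving 8 of slack.
The critical path is still PCR→Quantify; finish is now 17 hours.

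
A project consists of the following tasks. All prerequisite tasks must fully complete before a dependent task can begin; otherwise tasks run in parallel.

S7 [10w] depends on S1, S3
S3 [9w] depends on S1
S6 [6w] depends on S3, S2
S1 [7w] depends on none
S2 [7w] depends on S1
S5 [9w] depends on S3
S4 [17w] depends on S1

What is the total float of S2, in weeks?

S1→S3→S7 = 7+9+10 = 26 sets the makespan at 26 weeks.
The longest chain containing S2 totals 20 weeks.
Slack of S2 = 13 − 7 = 6 weeks.

6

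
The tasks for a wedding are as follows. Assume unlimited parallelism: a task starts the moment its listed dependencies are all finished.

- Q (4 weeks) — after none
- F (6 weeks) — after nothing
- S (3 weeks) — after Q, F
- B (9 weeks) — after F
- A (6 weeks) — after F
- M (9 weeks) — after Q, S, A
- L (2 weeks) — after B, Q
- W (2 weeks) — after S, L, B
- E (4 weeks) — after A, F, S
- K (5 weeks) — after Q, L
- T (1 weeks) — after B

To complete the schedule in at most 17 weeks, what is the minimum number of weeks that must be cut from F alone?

5

Current finish: 22 weeks; target: 17.
F is on every critical path, so each week cut from F cuts the finish by one (this holds down to a finish of 17).
Need 22 − 17 = 5 weeks off F → F becomes 1 week, finish becomes 17.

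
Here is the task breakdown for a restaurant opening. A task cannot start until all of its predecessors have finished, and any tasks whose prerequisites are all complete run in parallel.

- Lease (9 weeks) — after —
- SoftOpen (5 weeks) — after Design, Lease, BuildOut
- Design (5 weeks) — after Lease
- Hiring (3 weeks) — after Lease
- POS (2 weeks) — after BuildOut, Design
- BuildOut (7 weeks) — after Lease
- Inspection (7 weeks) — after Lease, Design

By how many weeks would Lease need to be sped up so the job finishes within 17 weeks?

Current finish: 21 weeks; target: 17.
Lease is on every critical path, so each week cut from Lease cuts the finish by one (this holds down to a finish of 13).
Need 21 − 17 = 4 weeks off Lease → Lease becomes 5 weeks, finish becomes 17.

4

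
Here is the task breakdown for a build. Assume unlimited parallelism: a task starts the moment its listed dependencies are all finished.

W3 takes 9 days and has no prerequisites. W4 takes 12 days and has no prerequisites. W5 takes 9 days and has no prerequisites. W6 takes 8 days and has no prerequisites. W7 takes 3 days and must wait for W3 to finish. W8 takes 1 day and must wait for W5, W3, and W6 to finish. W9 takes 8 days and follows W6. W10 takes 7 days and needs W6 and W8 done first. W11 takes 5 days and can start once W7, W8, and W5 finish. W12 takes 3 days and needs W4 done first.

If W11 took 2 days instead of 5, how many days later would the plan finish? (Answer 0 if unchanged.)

0

As given, the longest chain is W3→W7→W11 = 9+3+5 = 17, so the finish is 17 days.
Since W11 is critical, the -3 change carries straight to that chain (now 14 days).
Now W3→W8→W10 = 9+1+7 = 17 is longest, so the finish becomes 17 days.
Change in finish: 17 − 17 = +0 days.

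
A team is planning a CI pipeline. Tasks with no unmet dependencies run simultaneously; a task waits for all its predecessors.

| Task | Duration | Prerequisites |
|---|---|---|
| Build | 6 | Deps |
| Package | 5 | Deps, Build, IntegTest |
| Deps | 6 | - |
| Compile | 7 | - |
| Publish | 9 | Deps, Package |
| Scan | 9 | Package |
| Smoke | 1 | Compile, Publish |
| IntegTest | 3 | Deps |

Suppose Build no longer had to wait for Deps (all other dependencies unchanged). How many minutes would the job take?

24

Before: longest chain Deps→Build→Package→Publish→Smoke = 6+6+5+9+1 = 27, finish 27.
Without Deps→Build, Build's earliest start moves from 6 to 0.
New critical path: Deps→IntegTest→Package→Publish→Smoke = 6+3+5+9+1 = 24 ⇒ 24 minutes.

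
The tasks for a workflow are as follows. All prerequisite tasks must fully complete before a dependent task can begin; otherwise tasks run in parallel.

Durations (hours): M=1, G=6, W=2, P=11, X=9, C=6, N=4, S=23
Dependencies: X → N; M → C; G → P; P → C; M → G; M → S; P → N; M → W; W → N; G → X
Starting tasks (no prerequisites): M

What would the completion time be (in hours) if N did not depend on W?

With the dependency in place, M→G→P→C = 1+6+11+6 = 24 sets the finish at 24 hours.
Dropping W→N doesn't change N's earliest start (18); another predecessor still binds.
After: M→G→P→C = 1+6+11+6 = 24 → 24 hours.

24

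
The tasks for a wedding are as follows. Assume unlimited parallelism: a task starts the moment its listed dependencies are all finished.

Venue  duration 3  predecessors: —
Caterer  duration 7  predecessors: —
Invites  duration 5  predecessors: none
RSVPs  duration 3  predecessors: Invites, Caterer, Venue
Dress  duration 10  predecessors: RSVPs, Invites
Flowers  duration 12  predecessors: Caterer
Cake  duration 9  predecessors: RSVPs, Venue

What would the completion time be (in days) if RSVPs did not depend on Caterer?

With the dependency in place, Caterer→RSVPs→Dress = 7+3+10 = 20 sets the finish at 20 days.
Without Caterer→RSVPs, RSVPs's earliest start moves from 7 to 5.
After: Caterer→Flowers = 7+12 = 19 → 19 days.

19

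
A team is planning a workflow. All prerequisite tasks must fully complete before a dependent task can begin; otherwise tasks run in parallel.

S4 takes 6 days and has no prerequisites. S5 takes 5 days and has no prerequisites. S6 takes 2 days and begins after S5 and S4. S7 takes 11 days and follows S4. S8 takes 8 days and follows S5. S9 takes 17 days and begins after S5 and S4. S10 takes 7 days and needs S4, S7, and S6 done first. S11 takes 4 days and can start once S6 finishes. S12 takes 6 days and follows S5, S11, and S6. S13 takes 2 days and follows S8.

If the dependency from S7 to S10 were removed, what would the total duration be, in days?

Original critical path: S4→S7→S10 = 6+11+7 = 24 ⇒ 24 days.
Without S7→S10, S10's earliest start moves from 17 to 8.
After: S4→S9 = 6+17 = 23 → 23 days.

23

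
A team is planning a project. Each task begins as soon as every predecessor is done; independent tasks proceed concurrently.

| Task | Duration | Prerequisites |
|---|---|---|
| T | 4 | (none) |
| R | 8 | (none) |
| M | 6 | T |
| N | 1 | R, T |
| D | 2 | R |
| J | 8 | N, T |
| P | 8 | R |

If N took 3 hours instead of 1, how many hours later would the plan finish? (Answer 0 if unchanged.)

2

The binding path is R→N→J = 8+1+8 = 17; finish at 17 hours.
N lies on that path, so at 3 hours the path becomes 19 hours.
No other chain overtakes it, so the finish is 19 hours.
Change in finish: 19 − 17 = +2 hours.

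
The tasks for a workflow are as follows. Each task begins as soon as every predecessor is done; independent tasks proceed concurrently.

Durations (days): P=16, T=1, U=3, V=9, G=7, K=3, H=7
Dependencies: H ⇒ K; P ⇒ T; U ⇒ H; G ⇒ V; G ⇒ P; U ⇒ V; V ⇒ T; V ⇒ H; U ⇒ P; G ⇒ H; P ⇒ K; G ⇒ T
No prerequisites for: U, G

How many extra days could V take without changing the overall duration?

0

The longest chain is G→V→H→K = 7+9+7+3 = 26; overall finish 26 days.
The longest chain containing V totals 26 days.
Slack of V = 7 − 7 = 0 days.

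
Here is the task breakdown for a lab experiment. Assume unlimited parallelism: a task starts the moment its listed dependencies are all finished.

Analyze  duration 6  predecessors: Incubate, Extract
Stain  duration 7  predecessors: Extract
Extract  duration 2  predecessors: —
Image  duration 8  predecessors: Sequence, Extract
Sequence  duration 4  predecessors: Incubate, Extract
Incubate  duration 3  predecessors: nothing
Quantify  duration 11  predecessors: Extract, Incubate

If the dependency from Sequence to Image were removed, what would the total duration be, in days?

14

Before: longest chain Incubate→Sequence→Image = 3+4+8 = 15, finish 15.
Without Sequence→Image, Image's earliest start moves from 7 to 2.
After: Incubate→Quantify = 3+11 = 14 → 14 days.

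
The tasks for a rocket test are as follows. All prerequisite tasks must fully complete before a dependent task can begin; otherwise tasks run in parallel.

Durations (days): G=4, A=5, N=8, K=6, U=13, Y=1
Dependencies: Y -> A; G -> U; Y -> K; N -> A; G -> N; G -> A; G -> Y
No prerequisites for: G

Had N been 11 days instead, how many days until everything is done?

20

Critical path before the change: G→N→A = 4+8+5 = 17 giving 17 days.
N is on the critical path; changing it to 11 makes that path 20 days.
No other chain overtakes it, so the finish is 20 days.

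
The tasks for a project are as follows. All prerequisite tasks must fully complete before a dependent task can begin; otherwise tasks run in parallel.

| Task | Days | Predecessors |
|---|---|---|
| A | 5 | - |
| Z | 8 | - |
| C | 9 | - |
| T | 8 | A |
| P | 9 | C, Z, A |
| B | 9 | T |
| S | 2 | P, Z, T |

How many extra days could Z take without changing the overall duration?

3

A→T→B = 5+8+9 = 22 sets the makespan at 22 days.
The longest chain containing Z totals 19 days.
So Z can slip 11 − 8 = 3 days.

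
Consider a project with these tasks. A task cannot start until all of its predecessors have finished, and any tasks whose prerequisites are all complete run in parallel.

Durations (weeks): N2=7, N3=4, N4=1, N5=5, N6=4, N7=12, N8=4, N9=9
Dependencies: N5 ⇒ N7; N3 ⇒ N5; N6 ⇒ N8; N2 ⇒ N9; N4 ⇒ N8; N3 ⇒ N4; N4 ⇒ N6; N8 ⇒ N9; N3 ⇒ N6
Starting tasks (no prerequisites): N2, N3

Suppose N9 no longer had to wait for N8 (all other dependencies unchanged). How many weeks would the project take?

With the dependency in place, N3→N4→N6→N8→N9 = 4+1+4+4+9 = 22 sets the finish at 22 weeks.
Without N8→N9, N9's earliest start moves from 13 to 7.
New critical path: N3→N5→N7 = 4+5+12 = 21 ⇒ 21 weeks.

21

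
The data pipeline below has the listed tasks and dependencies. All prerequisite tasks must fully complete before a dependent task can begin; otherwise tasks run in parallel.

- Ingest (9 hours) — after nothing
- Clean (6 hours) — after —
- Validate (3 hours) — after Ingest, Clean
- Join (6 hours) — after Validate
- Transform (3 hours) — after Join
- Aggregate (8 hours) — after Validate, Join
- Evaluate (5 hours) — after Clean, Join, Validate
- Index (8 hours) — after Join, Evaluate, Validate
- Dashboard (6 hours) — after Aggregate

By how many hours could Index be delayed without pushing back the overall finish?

1

Critical path: Ingest→Validate→Join→Aggregate→Dashboard = 9+3+6+8+6 = 32, so the finish is 32 hours.
Longest path through Index: 31 hours (earliest finish 31, latest finish 32).
Slack of Index = 24 − 23 = 1 hour.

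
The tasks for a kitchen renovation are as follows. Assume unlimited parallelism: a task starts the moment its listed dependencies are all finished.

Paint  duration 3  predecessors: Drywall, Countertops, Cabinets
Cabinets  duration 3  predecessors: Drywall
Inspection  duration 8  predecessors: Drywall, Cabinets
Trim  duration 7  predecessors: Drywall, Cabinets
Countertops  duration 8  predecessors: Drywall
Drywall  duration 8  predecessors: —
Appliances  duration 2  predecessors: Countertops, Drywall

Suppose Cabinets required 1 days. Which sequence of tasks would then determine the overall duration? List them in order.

Drywall, Countertops, Paint

The binding path is Drywall→Cabinets→Inspection = 8+3+8 = 19; finish at 19 days.
Cabinets is on the critical path; changing it to 1 makes that path 17 days.
Now Drywall→Countertops→Paint = 8+8+3 = 19 is longest, so the finish becomes 19 days.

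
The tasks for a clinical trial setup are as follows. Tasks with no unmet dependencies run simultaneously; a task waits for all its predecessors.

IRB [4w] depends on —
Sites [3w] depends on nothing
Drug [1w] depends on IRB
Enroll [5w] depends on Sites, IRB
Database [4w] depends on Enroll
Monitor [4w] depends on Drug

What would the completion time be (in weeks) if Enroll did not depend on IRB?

12

Original critical path: IRB→Enroll→Database = 4+5+4 = 13 ⇒ 13 weeks.
Without IRB→Enroll, Enroll's earliest start moves from 4 to 3.
New critical path: Sites→Enroll→Database = 3+5+4 = 12 ⇒ 12 weeks.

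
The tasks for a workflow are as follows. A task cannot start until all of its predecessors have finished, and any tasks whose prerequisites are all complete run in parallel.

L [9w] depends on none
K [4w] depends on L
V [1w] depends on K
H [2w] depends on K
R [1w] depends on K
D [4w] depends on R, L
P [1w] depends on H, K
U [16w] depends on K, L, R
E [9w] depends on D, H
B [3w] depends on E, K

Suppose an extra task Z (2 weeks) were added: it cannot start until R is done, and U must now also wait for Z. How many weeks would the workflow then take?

32

Originally the workflow takes 30 weeks.
With Z inserted, U now waits for max(K, L, R, Z).
New critical path: L→K→R→Z→U = 9+4+1+2+16 = 32 ⇒ 32 weeks.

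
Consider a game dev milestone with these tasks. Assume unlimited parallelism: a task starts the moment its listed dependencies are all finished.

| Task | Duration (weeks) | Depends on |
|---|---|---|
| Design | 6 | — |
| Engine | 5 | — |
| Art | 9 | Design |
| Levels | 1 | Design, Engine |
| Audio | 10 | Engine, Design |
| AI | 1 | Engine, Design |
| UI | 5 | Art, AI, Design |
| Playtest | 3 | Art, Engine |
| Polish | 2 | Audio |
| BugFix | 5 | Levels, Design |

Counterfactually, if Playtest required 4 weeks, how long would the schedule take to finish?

20

Baseline: Design→Art→UI = 6+9+5 = 20 → 20 weeks.
Playtest has 2 weeks of float (longest path through it is 18).
The critical path is still Design→Art→UI; finish is now 20 weeks.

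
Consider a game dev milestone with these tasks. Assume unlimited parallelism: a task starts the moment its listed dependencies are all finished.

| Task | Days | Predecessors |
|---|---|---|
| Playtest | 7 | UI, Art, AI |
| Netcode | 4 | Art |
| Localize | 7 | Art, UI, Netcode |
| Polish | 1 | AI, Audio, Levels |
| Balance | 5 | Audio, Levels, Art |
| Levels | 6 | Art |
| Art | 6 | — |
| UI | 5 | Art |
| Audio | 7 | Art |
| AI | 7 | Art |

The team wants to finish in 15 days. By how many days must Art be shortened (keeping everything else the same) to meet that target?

Current finish: 20 days; target: 15.
Art is on every critical path, so each day cut from Art cuts the finish by one (this holds down to a finish of 15).
Need 20 − 15 = 5 days off Art → Art becomes 1 day, finish becomes 15.

5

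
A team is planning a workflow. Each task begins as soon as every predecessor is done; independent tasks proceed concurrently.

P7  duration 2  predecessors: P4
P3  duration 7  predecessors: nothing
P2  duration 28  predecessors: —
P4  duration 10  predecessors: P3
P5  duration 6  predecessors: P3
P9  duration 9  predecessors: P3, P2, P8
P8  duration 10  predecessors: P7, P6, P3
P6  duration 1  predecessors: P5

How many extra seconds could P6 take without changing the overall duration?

P3→P4→P7→P8→P9 = 7+10+2+10+9 = 38 sets the makespan at 38 seconds.
The longest chain containing P6 totals 33 seconds.
So P6 can slip 19 − 14 = 5 seconds.

5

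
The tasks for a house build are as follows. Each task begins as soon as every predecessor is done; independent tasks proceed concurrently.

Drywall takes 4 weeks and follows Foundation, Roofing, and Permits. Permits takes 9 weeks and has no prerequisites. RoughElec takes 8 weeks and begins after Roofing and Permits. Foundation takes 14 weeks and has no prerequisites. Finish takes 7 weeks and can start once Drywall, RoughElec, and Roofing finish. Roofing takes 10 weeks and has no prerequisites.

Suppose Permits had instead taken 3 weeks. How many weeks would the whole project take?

Critical path before the change: Foundation→Drywall→Finish = 14+4+7 = 25 giving 25 weeks.
Permits has 1 week of float (longest path through it is 24).
The critical path is still Foundation→Drywall→Finish; finish is now 25 weeks.

25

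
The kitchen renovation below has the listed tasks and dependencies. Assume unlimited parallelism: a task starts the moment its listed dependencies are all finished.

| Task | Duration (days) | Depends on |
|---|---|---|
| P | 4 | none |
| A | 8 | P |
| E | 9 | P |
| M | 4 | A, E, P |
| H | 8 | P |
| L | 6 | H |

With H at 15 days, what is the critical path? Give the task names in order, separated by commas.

P, H, L

Actual critical path: P→H→L = 4+8+6 = 18 ⇒ 18 days.
H is on the critical path; changing it to 15 makes that path 25 days.
That remains the longest chain; total 25 days.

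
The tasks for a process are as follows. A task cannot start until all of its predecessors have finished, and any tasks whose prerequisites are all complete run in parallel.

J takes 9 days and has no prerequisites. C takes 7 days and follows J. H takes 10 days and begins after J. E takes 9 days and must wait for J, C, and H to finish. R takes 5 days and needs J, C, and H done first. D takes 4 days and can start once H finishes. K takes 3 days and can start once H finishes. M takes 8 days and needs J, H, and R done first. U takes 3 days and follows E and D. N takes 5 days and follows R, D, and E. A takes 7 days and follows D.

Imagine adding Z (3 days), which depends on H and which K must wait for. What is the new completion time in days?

33

Originally the process takes 33 days.
With Z inserted, K now waits for max(H, Z).
New critical path: J→H→E→N = 9+10+9+5 = 33 ⇒ 33 days.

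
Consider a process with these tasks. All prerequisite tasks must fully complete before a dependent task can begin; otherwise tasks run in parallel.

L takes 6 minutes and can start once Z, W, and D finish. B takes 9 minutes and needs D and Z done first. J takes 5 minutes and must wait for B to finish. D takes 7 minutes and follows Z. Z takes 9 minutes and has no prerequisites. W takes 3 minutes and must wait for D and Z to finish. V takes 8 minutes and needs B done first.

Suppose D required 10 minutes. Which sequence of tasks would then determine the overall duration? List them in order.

Critical path before the change: Z→D→B→V = 9+7+9+8 = 33 giving 33 minutes.
D is on the critical path; changing it to 10 makes that path 36 minutes.
The critical path is still Z→D→B→V; finish is now 36 minutes.

Z, D, B, V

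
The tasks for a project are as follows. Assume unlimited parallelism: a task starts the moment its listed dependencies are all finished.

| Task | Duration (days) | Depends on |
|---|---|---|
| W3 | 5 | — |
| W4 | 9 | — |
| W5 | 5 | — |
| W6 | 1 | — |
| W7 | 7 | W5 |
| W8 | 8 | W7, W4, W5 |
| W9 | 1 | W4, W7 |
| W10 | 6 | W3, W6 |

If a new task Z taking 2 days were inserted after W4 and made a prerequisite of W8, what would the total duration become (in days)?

20

Originally the schedule takes 20 days.
With Z inserted, W8 now waits for max(W7, W4, W5, Z).
New critical path: W5→W7→W8 = 5+7+8 = 20 ⇒ 20 days.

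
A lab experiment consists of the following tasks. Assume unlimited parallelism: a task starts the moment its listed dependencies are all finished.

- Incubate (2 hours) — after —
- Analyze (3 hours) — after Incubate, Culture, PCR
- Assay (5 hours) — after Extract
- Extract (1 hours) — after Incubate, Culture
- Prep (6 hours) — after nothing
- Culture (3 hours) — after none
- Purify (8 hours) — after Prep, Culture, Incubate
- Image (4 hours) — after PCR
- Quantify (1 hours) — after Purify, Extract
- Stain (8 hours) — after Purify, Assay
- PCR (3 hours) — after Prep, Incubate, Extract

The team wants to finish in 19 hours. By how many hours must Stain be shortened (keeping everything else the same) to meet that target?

Current finish: 22 hours; target: 19.
Stain is on every critical path, so each hour cut from Stain cuts the finish by one (this holds down to a finish of 15).
Need 22 − 19 = 3 hours off Stain → Stain becomes 5 hours, finish becomes 19.

3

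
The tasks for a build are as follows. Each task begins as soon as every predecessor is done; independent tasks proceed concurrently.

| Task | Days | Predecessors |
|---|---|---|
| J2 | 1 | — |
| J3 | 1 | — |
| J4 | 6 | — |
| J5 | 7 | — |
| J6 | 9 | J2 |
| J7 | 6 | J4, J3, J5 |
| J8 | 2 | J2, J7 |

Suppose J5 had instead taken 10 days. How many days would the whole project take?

18

Actual critical path: J5→J7→J8 = 7+6+2 = 15 ⇒ 15 days.
Since J5 is critical, the +3 change carries straight to that chain (now 18 days).
That remains the longest chain; total 18 days.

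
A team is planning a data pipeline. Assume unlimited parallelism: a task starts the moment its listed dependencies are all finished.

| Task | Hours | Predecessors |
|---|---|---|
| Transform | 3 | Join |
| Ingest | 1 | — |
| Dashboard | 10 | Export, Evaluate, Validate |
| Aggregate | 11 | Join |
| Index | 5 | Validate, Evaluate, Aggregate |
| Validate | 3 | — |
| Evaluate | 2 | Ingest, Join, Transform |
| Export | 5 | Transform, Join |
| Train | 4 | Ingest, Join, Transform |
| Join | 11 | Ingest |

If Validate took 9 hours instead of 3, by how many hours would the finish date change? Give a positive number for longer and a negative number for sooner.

0

As given, the longest chain is Ingest→Join→Transform→Export→Dashboard = 1+11+3+5+10 = 30, so the finish is 30 hours.
Validate is off the critical path — its longest chain is 13 hours, giving 17 of slack.
No other chain overtakes it, so the finish is 30 hours.
Change in finish: 30 − 30 = +0 hours.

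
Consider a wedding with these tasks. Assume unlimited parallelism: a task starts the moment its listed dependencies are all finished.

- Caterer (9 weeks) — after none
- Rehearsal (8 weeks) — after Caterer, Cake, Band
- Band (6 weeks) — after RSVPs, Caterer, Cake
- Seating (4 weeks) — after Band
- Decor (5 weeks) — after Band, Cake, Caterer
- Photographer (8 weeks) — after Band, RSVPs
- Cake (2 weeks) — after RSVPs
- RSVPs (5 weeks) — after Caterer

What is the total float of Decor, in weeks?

The longest chain is Caterer→RSVPs→Cake→Band→Photographer = 9+5+2+6+8 = 30; overall finish 30 weeks.
The longest chain containing Decor totals 27 weeks.
Slack of Decor = 25 − 22 = 3 weeks.

3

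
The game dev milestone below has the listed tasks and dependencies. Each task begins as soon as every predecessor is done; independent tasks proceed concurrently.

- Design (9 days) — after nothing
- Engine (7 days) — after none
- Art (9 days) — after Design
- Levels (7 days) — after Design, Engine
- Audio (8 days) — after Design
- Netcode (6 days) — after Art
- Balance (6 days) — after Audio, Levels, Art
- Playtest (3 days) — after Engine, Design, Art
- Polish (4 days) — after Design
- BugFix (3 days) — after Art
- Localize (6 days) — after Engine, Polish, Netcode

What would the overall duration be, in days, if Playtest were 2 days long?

Actual critical path: Design→Art→Netcode→Localize = 9+9+6+6 = 30 ⇒ 30 days.
Playtest has 9 days of float (longest path through it is 21).
No other chain overtakes it, so the finish is 30 days.

30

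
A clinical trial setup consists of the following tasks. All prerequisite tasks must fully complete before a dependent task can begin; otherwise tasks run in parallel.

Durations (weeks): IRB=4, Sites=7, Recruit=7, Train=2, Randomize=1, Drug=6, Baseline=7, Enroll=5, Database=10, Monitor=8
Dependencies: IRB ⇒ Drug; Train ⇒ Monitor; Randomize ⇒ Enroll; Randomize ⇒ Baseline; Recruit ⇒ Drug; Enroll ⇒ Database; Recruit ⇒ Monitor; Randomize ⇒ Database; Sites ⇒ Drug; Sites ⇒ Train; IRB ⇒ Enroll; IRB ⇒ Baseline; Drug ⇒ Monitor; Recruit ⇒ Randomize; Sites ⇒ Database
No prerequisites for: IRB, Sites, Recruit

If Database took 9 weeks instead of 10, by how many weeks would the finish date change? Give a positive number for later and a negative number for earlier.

The binding path is Recruit→Randomize→Enroll→Database = 7+1+5+10 = 23; finish at 23 weeks.
Since Database is critical, the -1 change carries straight to that chain (now 22 weeks).
No other chain overtakes it, so the finish is 22 weeks.
Change in finish: 22 − 23 = -1 weeks.

-1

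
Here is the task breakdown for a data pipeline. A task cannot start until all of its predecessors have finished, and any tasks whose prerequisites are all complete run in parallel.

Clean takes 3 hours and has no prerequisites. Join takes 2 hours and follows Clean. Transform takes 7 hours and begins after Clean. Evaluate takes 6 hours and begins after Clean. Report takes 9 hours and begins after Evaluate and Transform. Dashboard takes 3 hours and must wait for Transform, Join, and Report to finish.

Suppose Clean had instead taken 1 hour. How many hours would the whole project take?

20

The binding path is Clean→Transform→Report→Dashboard = 3+7+9+3 = 22; finish at 22 hours.
Clean is on the critical path; changing it to 1 makes that path 20 hours.
No other chain overtakes it, so the finish is 20 hours.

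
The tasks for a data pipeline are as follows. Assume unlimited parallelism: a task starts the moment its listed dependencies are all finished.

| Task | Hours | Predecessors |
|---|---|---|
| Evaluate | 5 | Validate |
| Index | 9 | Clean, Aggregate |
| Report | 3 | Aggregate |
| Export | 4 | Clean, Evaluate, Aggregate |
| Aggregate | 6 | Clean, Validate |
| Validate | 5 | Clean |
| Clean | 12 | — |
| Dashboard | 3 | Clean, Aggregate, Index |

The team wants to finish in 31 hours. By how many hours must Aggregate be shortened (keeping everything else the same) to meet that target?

Current finish: 35 hours; target: 31.
Aggregate is on every critical path, so each hour cut from Aggregate cuts the finish by one (this holds down to a finish of 30).
Need 35 − 31 = 4 hours off Aggregate → Aggregate becomes 2 hours, finish becomes 31.

4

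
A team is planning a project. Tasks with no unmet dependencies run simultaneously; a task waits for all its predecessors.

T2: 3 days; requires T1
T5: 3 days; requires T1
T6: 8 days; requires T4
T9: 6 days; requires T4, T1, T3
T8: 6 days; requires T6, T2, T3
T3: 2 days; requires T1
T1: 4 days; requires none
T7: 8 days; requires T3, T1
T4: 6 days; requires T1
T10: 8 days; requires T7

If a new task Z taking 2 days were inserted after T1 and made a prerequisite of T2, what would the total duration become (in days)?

Originally the project takes 24 days.
With Z inserted, T2 now waits for max(T1, Z).
New critical path: T1→T4→T6→T8 = 4+6+8+6 = 24 ⇒ 24 days.

24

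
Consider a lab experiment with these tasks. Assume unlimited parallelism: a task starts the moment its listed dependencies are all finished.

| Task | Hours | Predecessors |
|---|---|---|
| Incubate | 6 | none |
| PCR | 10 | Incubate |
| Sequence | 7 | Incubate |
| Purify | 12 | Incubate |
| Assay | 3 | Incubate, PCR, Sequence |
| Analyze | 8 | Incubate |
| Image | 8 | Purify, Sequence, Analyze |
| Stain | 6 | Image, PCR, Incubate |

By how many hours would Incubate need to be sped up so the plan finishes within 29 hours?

Current finish: 32 hours; target: 29.
Incubate is on every critical path, so each hour cut from Incubate cuts the finish by one (this holds down to a finish of 27).
Need 32 − 29 = 3 hours off Incubate → Incubate becomes 3 hours, finish becomes 29.

3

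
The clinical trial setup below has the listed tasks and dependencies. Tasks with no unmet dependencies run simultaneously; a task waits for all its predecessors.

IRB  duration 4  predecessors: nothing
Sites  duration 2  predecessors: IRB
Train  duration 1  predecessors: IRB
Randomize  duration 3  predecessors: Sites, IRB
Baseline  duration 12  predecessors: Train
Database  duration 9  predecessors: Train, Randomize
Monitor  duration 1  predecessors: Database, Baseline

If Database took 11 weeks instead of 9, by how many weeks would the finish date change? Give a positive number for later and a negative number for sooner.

2

Actual critical path: IRB→Sites→Randomize→Database→Monitor = 4+2+3+9+1 = 19 ⇒ 19 weeks.
Database lies on that path, so at 11 weeks the path becomes 21 weeks.
That remains the longest chain; total 21 weeks.
Change in finish: 21 − 19 = +2 weeks.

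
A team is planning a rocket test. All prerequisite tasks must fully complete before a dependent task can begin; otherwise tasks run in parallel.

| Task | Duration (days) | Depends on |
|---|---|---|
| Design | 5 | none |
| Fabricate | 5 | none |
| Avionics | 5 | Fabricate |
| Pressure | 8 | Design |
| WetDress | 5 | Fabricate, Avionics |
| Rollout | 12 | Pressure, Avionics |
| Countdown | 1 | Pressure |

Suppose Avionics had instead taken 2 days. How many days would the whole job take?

The binding path is Design→Pressure→Rollout = 5+8+12 = 25; finish at 25 days.
Avionics has 3 days of float (longest path through it is 22).
The critical path is still Design→Pressure→Rollout; finish is now 25 days.

25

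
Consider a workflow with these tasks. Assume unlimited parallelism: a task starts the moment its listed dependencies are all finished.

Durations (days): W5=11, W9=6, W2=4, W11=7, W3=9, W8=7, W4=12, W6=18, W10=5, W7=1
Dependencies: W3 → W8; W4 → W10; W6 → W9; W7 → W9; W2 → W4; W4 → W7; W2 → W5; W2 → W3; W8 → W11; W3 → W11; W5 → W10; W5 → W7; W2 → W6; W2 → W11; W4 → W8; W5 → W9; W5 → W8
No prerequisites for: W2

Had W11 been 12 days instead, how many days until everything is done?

The binding path is W2→W4→W8→W11 = 4+12+7+7 = 30; finish at 30 days.
W11 lies on that path, so at 12 days the path becomes 35 days.
That remains the longest chain; total 35 days.

35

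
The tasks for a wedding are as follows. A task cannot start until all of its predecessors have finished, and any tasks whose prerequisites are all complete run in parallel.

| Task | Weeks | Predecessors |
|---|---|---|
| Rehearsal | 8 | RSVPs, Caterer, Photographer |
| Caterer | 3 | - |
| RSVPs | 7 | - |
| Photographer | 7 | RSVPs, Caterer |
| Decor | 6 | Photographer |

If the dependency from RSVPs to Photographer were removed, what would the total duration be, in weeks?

18

Original critical path: RSVPs→Photographer→Rehearsal = 7+7+8 = 22 ⇒ 22 weeks.
Without RSVPs→Photographer, Photographer's earliest start moves from 7 to 3.
New critical path: Caterer→Photographer→Rehearsal = 3+7+8 = 18 ⇒ 18 weeks.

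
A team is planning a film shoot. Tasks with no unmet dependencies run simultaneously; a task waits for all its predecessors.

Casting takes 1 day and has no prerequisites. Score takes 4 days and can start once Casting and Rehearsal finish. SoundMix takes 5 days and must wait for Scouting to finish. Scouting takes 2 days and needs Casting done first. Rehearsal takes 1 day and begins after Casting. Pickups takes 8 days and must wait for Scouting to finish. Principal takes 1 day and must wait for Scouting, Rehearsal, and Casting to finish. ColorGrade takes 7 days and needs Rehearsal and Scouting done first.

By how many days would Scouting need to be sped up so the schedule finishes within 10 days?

1

Current finish: 11 days; target: 10.
Scouting is on every critical path, so each day cut from Scouting cuts the finish by one (this holds down to a finish of 10).
Need 11 − 10 = 1 day off Scouting → Scouting becomes 1 day, finish becomes 10.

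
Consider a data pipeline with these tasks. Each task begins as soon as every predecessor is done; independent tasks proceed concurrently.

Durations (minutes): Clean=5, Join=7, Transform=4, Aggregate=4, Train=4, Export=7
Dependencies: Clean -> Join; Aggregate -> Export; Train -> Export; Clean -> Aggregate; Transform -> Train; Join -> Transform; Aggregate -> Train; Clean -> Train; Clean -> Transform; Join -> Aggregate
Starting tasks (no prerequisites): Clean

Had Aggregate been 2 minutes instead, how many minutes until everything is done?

27

The binding path is Clean→Join→Aggregate→Train→Export = 5+7+4+4+7 = 27; finish at 27 minutes.
Aggregate is on the critical path; changing it to 2 makes that path 25 minutes.
The binding chain switches to Clean→Join→Transform→Train→Export = 5+7+4+4+7 = 27; finish 27 minutes.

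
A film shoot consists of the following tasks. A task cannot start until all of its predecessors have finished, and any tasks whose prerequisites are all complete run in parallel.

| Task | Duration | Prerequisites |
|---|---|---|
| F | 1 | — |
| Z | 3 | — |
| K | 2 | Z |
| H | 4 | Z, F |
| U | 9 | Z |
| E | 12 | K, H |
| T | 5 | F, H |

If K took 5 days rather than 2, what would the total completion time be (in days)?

Actual critical path: Z→H→E = 3+4+12 = 19 ⇒ 19 days.
The longest path through K is only 17 days, so K has float 2.
The binding chain switches to Z→K→E = 3+5+12 = 20; finish 20 days.

20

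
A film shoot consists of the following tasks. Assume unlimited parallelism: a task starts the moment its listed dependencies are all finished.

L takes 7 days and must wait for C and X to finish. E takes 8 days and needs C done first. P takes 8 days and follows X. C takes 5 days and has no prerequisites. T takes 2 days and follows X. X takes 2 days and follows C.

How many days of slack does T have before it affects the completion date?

Critical path: C→X→P = 5+2+8 = 15, so the finish is 15 days.
Longest path through T: 9 days (earliest finish 9, latest finish 15).
Slack of T = 13 − 7 = 6 days.

6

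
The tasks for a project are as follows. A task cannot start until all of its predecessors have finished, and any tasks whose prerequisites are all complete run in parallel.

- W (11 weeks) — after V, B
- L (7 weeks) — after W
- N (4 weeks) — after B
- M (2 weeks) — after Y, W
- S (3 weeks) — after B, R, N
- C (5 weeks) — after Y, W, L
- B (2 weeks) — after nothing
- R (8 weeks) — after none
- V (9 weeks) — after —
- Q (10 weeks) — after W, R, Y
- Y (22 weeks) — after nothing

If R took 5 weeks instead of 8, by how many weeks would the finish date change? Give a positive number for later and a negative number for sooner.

Baseline: V→W→L→C = 9+11+7+5 = 32 → 32 weeks.
R is off the critical path — its longest chain is 18 weeks, giving 14 of slack.
That remains the longest chain; total 32 weeks.
Change in finish: 32 − 32 = +0 weeks.

0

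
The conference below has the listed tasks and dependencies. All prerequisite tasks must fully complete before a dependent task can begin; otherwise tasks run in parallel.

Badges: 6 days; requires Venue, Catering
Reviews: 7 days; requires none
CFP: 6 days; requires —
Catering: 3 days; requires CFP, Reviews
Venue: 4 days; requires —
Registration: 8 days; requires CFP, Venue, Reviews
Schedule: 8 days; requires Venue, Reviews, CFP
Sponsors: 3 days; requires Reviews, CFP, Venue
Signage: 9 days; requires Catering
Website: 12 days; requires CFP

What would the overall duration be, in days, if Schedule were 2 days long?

19

Baseline: Reviews→Catering→Signage = 7+3+9 = 19 → 19 days.
Schedule is off the critical path — its longest chain is 15 days, giving 4 of slack.
The critical path is still Reviews→Catering→Signage; finish is now 19 days.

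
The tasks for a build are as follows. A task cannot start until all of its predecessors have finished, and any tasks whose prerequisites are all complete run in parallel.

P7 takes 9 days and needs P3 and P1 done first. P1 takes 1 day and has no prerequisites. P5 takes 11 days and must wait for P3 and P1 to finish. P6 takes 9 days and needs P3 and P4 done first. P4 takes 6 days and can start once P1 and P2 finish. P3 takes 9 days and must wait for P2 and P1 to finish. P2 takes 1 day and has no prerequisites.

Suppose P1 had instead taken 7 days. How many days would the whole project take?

The binding path is P1→P3→P5 = 1+9+11 = 21; finish at 21 days.
Since P1 is critical, the +6 change carries straight to that chain (now 27 days).
That remains the longest chain; total 27 days.

27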